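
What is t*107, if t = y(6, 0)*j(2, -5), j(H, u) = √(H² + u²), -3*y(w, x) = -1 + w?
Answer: -535*√29/3 ≈ -960.35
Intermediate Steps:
y(w, x) = ⅓ - w/3 (y(w, x) = -(-1 + w)/3 = ⅓ - w/3)
t = -5*√29/3 (t = (⅓ - ⅓*6)*√(2² + (-5)²) = (⅓ - 2)*√(4 + 25) = -5*√29/3 ≈ -8.9753)
t*107 = -5*√29/3*107 = -535*√29/3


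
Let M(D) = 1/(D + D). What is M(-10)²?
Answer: 1/400 ≈ 0.0025000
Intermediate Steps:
M(D) = 1/(2*D)
M(-10)² = ((½)/(-10))² = ((½)*(-⅒))² = (-1/20)² = 1/400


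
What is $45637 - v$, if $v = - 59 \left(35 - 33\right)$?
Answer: $45755$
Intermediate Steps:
$v = -118$ ($v = \left(-59\right) 2 = -118$)
$45637 - v = 45637 - -118 = 45637 + 118 = 45755$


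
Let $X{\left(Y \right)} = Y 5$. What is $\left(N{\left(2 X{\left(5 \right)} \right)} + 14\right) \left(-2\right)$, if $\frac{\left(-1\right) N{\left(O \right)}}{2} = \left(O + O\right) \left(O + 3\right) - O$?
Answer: $20972$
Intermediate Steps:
$X{\left(Y \right)} = 5 Y$
$N{\left(O \right)} = 2 O - 4 O \left(3 + O\right)$ ($N{\left(O \right)} = - 2 \left(\left(O + O\right) \left(O + 3\right) - O\right) = - 2 \left(2 O \left(3 + O\right) - O\right) = - 2 \left(- O + 2 O \left(3 + O\right)\right) = 2 O - 4 O \left(3 + O\right)$)
$\left(N{\left(2 X{\left(5 \right)} \right)} + 14\right) \left(-2\right) = \left(- 2 \cdot 2 \cdot 5 \cdot 5 \left(5 + 2 \cdot 2 \cdot 5 \cdot 5\right) + 14\right) \left(-2\right) = \left(- 2 \cdot 2 \cdot 25 \left(5 + 2 \cdot 2 \cdot 25\right) + 14\right) \left(-2\right) = \left(\left(-2\right) 50 \left(5 + 2 \cdot 50\right) + 14\right) \left(-2\right) = \left(\left(-2\right) 50 \left(5 + 100\right) + 14\right) \left(-2\right) = \left(\left(-2\right) 50 \cdot 105 + 14\right) \left(-2\right) = \left(-10500 + 14\right) \left(-2\right) = \left(-10486\right) \left(-2\right) = 20972$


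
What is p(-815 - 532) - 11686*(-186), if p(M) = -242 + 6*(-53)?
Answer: 2173036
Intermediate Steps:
p(M) = -560 (p(M) = -242 - 318 = -560)
p(-815 - 532) - 11686*(-186) = -560 - 11686*(-186) = -560 + 2173596 = 2173036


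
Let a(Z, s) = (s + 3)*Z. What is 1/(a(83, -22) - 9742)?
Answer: -1/11319 ≈ -8.8347e-5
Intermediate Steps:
a(Z, s) = Z*(3 + s) (a(Z, s) = (3 + s)*Z = Z*(3 + s))
1/(a(83, -22) - 9742) = 1/(83*(3 - 22) - 9742) = 1/(83*(-19) - 9742) = 1/(-1577 - 9742) = 1/(-11319) = -1/11319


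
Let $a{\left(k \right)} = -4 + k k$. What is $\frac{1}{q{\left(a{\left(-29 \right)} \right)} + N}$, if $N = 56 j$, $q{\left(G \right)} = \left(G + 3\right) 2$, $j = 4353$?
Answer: $\frac{1}{245448} \approx 4.0742 \cdot 10^{-6}$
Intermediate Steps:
$a{\left(k \right)} = -4 + k^{2}$
$q{\left(G \right)} = 6 + 2 G$ ($q{\left(G \right)} = \left(3 + G\right) 2 = 6 + 2 G$)
$N = 243768$ ($N = 56 \cdot 4353 = 243768$)
$\frac{1}{q{\left(a{\left(-29 \right)} \right)} + N} = \frac{1}{\left(6 + 2 \left(-4 + \left(-29\right)^{2}\right)\right) + 243768} = \frac{1}{\left(6 + 2 \left(-4 + 841\right)\right) + 243768} = \frac{1}{\left(6 + 2 \cdot 837\right) + 243768} = \frac{1}{\left(6 + 1674\right) + 243768} = \frac{1}{1680 + 243768} = \frac{1}{245448}$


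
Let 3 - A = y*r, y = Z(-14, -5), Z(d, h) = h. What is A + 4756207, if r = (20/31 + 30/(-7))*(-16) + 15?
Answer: 1032177045/217 ≈ 4.7566e+6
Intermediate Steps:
y = -5
r = 15895/217 (r = (20*(1/31) + 30*(-⅐))*(-16) + 15 = (20/31 - 30/7)*(-16) + 15 = -790/217*(-16) + 15 = 12640/217 + 15 = 15895/217 ≈ 73.249)
A = 80126/217 (A = 3 - (-5)*15895/217 = 3 - 1*(-79475/217) = 3 + 79475/217 = 80126/217 ≈ 369.24)
A + 4756207 = 80126/217 + 4756207 = 1032177045/217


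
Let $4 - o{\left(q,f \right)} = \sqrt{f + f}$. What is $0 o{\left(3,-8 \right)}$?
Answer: $0$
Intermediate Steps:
$o{\left(q,f \right)} = 4 - \sqrt{2} \sqrt{f}$ ($o{\left(q,f \right)} = 4 - \sqrt{f + f} = 4 - \sqrt{2 f} = 4 - \sqrt{2} \sqrt{f}$)
$0 o{\left(3,-8 \right)} = 0 \left(4 - \sqrt{2} \sqrt{-8}\right) = 0 \left(4 - \sqrt{2} \cdot 2 i \sqrt{2}\right) = 0 \left(4 - 4 i\right) = 0$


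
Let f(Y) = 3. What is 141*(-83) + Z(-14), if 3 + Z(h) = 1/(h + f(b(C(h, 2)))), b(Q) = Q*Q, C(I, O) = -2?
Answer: -128767/11 ≈ -11706.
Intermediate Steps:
b(Q) = Q²
Z(h) = -3 + 1/(3 + h) (Z(h) = -3 + 1/(h + 3) = -3 + 1/(3 + h))
141*(-83) + Z(-14) = 141*(-83) + (-8 - 3*(-14))/(3 - 14) = -11703 + (-8 + 42)/(-11) = -11703 - 1/11*34 = -11703 - 34/11 = -128767/11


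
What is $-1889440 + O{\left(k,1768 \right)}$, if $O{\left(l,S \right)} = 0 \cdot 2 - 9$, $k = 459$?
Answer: $-1889449$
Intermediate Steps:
$O{\left(l,S \right)} = -9$ ($O{\left(l,S \right)} = 0 - 9 = -9$)
$-1889440 + O{\left(k,1768 \right)} = -1889440 - 9 = -1889449$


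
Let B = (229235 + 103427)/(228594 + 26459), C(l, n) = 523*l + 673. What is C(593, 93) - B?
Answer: 79273200374/255053 ≈ 3.1081e+5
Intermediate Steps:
C(l, n) = 673 + 523*l
B = 332662/255053 ≈ 1.3043
C(593, 93) - B = (673 + 523*593) - 1*332662/255053 = (673 + 310139) - 332662/255053 = 310812 - 332662/255053 = 79273200374/255053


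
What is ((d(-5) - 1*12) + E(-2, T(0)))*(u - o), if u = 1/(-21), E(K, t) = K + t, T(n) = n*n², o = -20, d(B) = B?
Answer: -7961/21 ≈ -379.10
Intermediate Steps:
T(n) = n³
u = -1/21 ≈ -0.047619
((d(-5) - 1*12) + E(-2, T(0)))*(u - o) = ((-5 - 1*12) + (-2 + 0³))*(-1/21 - 1*(-20)) = ((-5 - 12) + (-2 + 0))*(-1/21 + 20) = (-17 - 2)*(419/21) = -19*419/21 = -7961/21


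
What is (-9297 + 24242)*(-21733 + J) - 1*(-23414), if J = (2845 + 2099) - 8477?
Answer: -377576956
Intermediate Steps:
J = -3533 (J = 4944 - 8477 = -3533)
(-9297 + 24242)*(-21733 + J) - 1*(-23414) = (-9297 + 24242)*(-21733 - 3533) - 1*(-23414) = 14945*(-25266) + 23414 = -377600370 + 23414 = -377576956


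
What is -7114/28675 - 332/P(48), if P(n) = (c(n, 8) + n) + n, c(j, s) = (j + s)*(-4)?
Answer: 2152377/917600 ≈ 2.3457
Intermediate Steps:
c(j, s) = -4*j - 4*s
P(n) = -32 - 2*n (P(n) = ((-4*n - 4*8) + n) + n = ((-4*n - 32) + n) + n = ((-32 - 4*n) + n) + n = (-32 - 3*n) + n = -32 - 2*n)
-7114/28675 - 332/P(48) = -7114/28675 - 332/(-32 - 2*48) = -7114*1/28675 - 332/(-32 - 96) = -7114/28675 - 332/(-128) = -7114/28675 - 332*(-1/128) = -7114/28675 + 83/32 = 2152377/917600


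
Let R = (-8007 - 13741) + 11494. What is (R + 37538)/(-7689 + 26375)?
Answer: 13642/9343 ≈ 1.4601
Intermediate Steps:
R = -10254 (R = -21748 + 11494 = -10254)
(R + 37538)/(-7689 + 26375) = (-10254 + 37538)/(-7689 + 26375) = 27284/18686 = 27284*(1/18686) = 13642/9343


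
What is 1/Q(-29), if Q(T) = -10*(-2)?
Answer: 1/20 ≈ 0.050000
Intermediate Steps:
Q(T) = 20
1/Q(-29) = 1/20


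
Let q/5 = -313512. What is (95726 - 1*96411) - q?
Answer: 1566875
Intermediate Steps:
q = -1567560 (q = 5*(-313512) = -1567560)
(95726 - 1*96411) - q = (95726 - 1*96411) - 1*(-1567560) = (95726 - 96411) + 1567560 = -685 + 1567560 = 1566875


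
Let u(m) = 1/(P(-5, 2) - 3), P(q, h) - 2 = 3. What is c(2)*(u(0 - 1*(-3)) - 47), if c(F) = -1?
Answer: 93/2 ≈ 46.500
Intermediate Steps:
P(q, h) = 5 (P(q, h) = 2 + 3 = 5)
u(m) = ½ (u(m) = 1/(5 - 3) = 1/2 = ½)
c(2)*(u(0 - 1*(-3)) - 47) = -(½ - 47) = -1*(-93/2) = 93/2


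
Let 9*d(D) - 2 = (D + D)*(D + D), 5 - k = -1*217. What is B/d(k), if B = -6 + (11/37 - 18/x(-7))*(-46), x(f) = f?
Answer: -160794/25529371 ≈ -0.0062984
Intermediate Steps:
k = 222 (k = 5 - (-1)*217 = 5 - 1*(-217) = 5 + 217 = 222)
d(D) = 2/9 + 4*D²/9 (d(D) = 2/9 + ((D + D)*(D + D))/9 = 2/9 + ((2*D)*(2*D))/9 = 2/9 + (4*D²)/9 = 2/9 + 4*D²/9)
B = -35732/259 (B = -6 + (11/37 - 18/(-7))*(-46) = -6 + (11*(1/37) - 18*(-⅐))*(-46) = -6 + (11/37 + 18/7)*(-46) = -6 + (743/259)*(-46) = -6 - 34178/259 = -35732/259 ≈ -137.96)
B/d(k) = -35732/(259*(2/9 + (4/9)*222²)) = -35732/(259*(2/9 + (4/9)*49284)) = -35732/(259*(2/9 + 21904)) = -35732/(259*197138/9) = -35732/259*9/197138 = -160794/25529371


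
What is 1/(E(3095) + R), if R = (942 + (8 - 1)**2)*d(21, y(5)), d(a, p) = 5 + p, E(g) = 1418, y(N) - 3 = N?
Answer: 1/14301 ≈ 6.9925e-5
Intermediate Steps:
y(N) = 3 + N
R = 12883 (R = (942 + (8 - 1)**2)*(5 + (3 + 5)) = (942 + 7**2)*(5 + 8) = (942 + 49)*13 = 991*13 = 12883)
1/(E(3095) + R) = 1/(1418 + 12883) = 1/14301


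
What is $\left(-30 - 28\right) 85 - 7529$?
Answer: $-12459$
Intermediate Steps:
$\left(-30 - 28\right) 85 - 7529 = \left(-58\right) 85 - 7529 = -4930 - 7529 = -12459$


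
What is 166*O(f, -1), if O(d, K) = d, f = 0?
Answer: 0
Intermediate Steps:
166*O(f, -1) = 166*0 = 0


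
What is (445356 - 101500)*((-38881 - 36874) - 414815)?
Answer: -168685437920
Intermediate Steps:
(445356 - 101500)*((-38881 - 36874) - 414815) = 343856*(-75755 - 414815) = 343856*(-490570) = -168685437920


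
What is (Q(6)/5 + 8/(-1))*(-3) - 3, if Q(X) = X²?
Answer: -⅗ ≈ -0.60000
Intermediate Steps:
(Q(6)/5 + 8/(-1))*(-3) - 3 = (6²/5 + 8/(-1))*(-3) - 3 = (36*(⅕) + 8*(-1))*(-3) - 3 = (36/5 - 8)*(-3) - 3 = -⅘*(-3) - 3 = 12/5 - 3 = -⅗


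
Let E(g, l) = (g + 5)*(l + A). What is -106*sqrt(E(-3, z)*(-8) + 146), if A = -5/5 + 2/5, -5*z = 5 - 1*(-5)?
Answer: -106*sqrt(4690)/5 ≈ -1451.9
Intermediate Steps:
z = -2 (z = -(5 - 1*(-5))/5 = -(5 + 5)/5 = -1/5*10 = -2)
A = -3/5 (A = -5*1/5 + 2*(1/5) = -1 + 2/5 = -3/5 ≈ -0.60000)
E(g, l) = (5 + g)*(-3/5 + l) (E(g, l) = (g + 5)*(l - 3/5) = (5 + g)*(-3/5 + l))
-106*sqrt(E(-3, z)*(-8) + 146) = -106*sqrt((-3 + 5*(-2) - 3/5*(-3) - 3*(-2))*(-8) + 146) = -106*sqrt((-3 - 10 + 9/5 + 6)*(-8) + 146) = -106*sqrt(-26/5*(-8) + 146) = -106*sqrt(208/5 + 146) = -106*sqrt(4690)/5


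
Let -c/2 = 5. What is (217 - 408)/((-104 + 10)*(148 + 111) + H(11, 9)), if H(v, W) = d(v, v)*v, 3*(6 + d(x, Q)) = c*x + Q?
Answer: 191/24775 ≈ 0.0077094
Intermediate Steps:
c = -10 (c = -2*5 = -10)
d(x, Q) = -6 - 10*x/3 + Q/3 (d(x, Q) = -6 + (-10*x + Q)/3 = -6 + (Q - 10*x)/3 = -6 + (-10*x/3 + Q/3) = -6 - 10*x/3 + Q/3)
H(v, W) = v*(-6 - 3*v) (H(v, W) = (-6 - 10*v/3 + v/3)*v = (-6 - 3*v)*v = v*(-6 - 3*v))
(217 - 408)/((-104 + 10)*(148 + 111) + H(11, 9)) = (217 - 408)/((-104 + 10)*(148 + 111) - 3*11*(2 + 11)) = -191/(-94*259 - 3*11*13) = -191/(-24346 - 429) = -191/(-24775) = -191*(-1/24775) = 191/24775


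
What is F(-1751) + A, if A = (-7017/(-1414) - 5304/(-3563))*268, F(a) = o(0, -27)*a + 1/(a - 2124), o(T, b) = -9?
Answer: 24386348005262/1394469125 ≈ 17488.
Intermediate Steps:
F(a) = 1/(-2124 + a) - 9*a (F(a) = -9*a + 1/(a - 2124) = -9*a + 1/(-2124 + a) = 1/(-2124 + a) - 9*a)
A = 622170174/359863 (A = (-7017*(-1/1414) - 5304*(-1/3563))*268 = (7017/1414 + 5304/3563)*268 = (4643061/719726)*268 = 622170174/359863 ≈ 1728.9)
F(-1751) + A = (1 - 9*(-1751)² + 19116*(-1751))/(-2124 - 1751) + 622170174/359863 = (1 - 9*3066001 - 33472116)/(-3875) + 622170174/359863 = -(1 - 27594009 - 33472116)/3875 + 622170174/359863 = -1/3875*(-61066124) + 622170174/359863 = 61066124/3875 + 622170174/359863 = 24386348005262/1394469125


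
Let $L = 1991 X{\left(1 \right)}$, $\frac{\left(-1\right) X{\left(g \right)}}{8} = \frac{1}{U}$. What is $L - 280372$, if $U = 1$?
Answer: $-296300$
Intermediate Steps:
$X{\left(g \right)} = -8$ ($X{\left(g \right)} = - \frac{8}{1} = \left(-8\right) 1 = -8$)
$L = -15928$ ($L = 1991 \left(-8\right) = -15928$)
$L - 280372 = -15928 - 280372 = -296300$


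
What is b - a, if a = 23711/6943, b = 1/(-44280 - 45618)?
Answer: -16271591/4764594 ≈ -3.4151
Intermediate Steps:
b = -1/89898 (b = 1/(-89898) = -1/89898 ≈ -1.1124e-5)
a = 181/53 (a = 23711*(1/6943) = 181/53 ≈ 3.4151)
b - a = -1/89898 - 1*181/53 = -1/89898 - 181/53 = -16271591/4764594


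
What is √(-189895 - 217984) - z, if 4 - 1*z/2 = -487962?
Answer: -975932 + I*√407879 ≈ -9.7593e+5 + 638.65*I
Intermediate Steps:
z = 975932 (z = 8 - 2*(-487962) = 8 + 975924 = 975932)
√(-189895 - 217984) - z = √(-189895 - 217984) - 1*975932 = √(-407879) - 975932 = I*√407879 - 975932 = -975932 + I*√407879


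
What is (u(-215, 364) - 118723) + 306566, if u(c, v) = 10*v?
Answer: 191483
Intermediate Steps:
(u(-215, 364) - 118723) + 306566 = (10*364 - 118723) + 306566 = (3640 - 118723) + 306566 = -115083 + 306566 = 191483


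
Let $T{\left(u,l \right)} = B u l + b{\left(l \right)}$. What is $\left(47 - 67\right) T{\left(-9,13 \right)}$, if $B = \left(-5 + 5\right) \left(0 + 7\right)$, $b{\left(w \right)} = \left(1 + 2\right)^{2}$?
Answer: $-180$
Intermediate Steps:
$b{\left(w \right)} = 9$ ($b{\left(w \right)} = 3^{2} = 9$)
$B = 0$ ($B = 0 \cdot 7 = 0$)
$T{\left(u,l \right)} = 9$ ($T{\left(u,l \right)} = 0 u l + 9 = 0 l + 9 = 0 + 9 = 9$)
$\left(47 - 67\right) T{\left(-9,13 \right)} = \left(47 - 67\right) 9 = \left(-20\right) 9 = -180$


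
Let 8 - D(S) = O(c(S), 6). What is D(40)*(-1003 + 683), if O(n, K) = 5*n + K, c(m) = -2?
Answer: -3840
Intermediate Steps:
O(n, K) = K + 5*n
D(S) = 12 (D(S) = 8 - (6 + 5*(-2)) = 8 - (6 - 10) = 8 - 1*(-4) = 8 + 4 = 12)
D(40)*(-1003 + 683) = 12*(-1003 + 683) = 12*(-320) = -3840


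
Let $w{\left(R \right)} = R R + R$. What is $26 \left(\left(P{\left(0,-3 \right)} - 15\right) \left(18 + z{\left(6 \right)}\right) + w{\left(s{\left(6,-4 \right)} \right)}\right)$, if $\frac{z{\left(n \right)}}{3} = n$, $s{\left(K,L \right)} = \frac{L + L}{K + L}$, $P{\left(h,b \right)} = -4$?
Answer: $-17472$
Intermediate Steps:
$s{\left(K,L \right)} = \frac{2 L}{K + L}$
$z{\left(n \right)} = 3 n$
$w{\left(R \right)} = R + R^{2}$ ($w{\left(R \right)} = R^{2} + R = R + R^{2}$)
$26 \left(\left(P{\left(0,-3 \right)} - 15\right) \left(18 + z{\left(6 \right)}\right) + w{\left(s{\left(6,-4 \right)} \right)}\right) = 26 \left(\left(-4 - 15\right) \left(18 + 3 \cdot 6\right) + 2 \left(-4\right) \frac{1}{6 - 4} \left(1 + 2 \left(-4\right) \frac{1}{6 - 4}\right)\right) = 26 \left(- 19 \left(18 + 18\right) + 2 \left(-4\right) \frac{1}{2} \left(1 + 2 \left(-4\right) \frac{1}{2}\right)\right) = 26 \left(\left(-19\right) 36 + 2 \left(-4\right) \frac{1}{2} \left(1 + 2 \left(-4\right) \frac{1}{2}\right)\right) = 26 \left(-684 - 4 \left(1 - 4\right)\right) = 26 \left(-684 - -12\right) = 26 \left(-684 + 12\right) = 26 \left(-672\right) = -17472$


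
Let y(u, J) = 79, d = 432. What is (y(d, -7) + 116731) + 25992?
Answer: 142802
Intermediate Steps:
(y(d, -7) + 116731) + 25992 = (79 + 116731) + 25992 = 116810 + 25992 = 142802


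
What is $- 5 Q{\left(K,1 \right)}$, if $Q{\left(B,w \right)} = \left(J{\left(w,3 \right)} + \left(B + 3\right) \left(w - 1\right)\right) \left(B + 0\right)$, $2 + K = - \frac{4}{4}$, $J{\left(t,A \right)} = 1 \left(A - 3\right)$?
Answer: $0$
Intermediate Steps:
$J{\left(t,A \right)} = -3 + A$ ($J{\left(t,A \right)} = 1 \left(-3 + A\right) = -3 + A$)
$K = -3$ ($K = -2 - \frac{4}{4} = -2 - 1 = -3$)
$Q{\left(B,w \right)} = B \left(-1 + w\right) \left(3 + B\right)$ ($Q{\left(B,w \right)} = \left(\left(-3 + 3\right) + \left(B + 3\right) \left(w - 1\right)\right) \left(B + 0\right) = \left(0 + \left(3 + B\right) \left(-1 + w\right)\right) B = \left(0 + \left(-1 + w\right) \left(3 + B\right)\right) B = \left(-1 + w\right) \left(3 + B\right) B = B \left(-1 + w\right) \left(3 + B\right)$)
$- 5 Q{\left(K,1 \right)} = - 5 \left(- 3 \left(-3 - -3 + 3 \cdot 1 - 3\right)\right) = - 5 \left(- 3 \left(-3 + 3 + 3 - 3\right)\right) = - 5 \left(\left(-3\right) 0\right) = \left(-5\right) 0 = 0$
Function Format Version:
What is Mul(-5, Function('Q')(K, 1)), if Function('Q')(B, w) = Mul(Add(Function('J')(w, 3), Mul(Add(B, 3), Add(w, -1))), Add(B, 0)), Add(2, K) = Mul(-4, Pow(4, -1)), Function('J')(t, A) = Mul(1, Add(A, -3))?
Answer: 0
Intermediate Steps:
Function('J')(t, A) = Add(-3, A) (Function('J')(t, A) = Mul(1, Add(-3, A)) = Add(-3, A))
K = -3 (K = Add(-2, Mul(-4, Pow(4, -1))) = Add(-2, Mul(-4, Rational(1, 4))) = Add(-2, -1) = -3)
Function('Q')(B, w) = Mul(B, Add(-1, w), Add(3, B)) (Function('Q')(B, w) = Mul(Add(Add(-3, 3), Mul(Add(B, 3), Add(w, -1))), Add(B, 0)) = Mul(Add(0, Mul(Add(3, B), Add(-1, w))), B) = Mul(Add(0, Mul(Add(-1, w), Add(3, B))), B) = Mul(Mul(Add(-1, w), Add(3, B)), B) = Mul(B, Add(-1, w), Add(3, B)))
Mul(-5, Function('Q')(K, 1)) = Mul(-5, Mul(-3, Add(-3, Mul(-1, -3), Mul(3, 1), Mul(-3, 1)))) = Mul(-5, Mul(-3, Add(-3, 3, 3, -3))) = Mul(-5, Mul(-3, 0)) = Mul(-5, 0) = 0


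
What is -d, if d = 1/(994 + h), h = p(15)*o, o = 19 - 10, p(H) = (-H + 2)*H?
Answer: 1/761 ≈ 0.0013141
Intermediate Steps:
p(H) = H*(2 - H) (p(H) = (2 - H)*H = H*(2 - H))
o = 9
h = -1755 (h = (15*(2 - 1*15))*9 = (15*(2 - 15))*9 = (15*(-13))*9 = -195*9 = -1755)
d = -1/761 (d = 1/(994 - 1755) = 1/(-761) = -1/761 ≈ -0.0013141)
-d = -1*(-1/761) = 1/761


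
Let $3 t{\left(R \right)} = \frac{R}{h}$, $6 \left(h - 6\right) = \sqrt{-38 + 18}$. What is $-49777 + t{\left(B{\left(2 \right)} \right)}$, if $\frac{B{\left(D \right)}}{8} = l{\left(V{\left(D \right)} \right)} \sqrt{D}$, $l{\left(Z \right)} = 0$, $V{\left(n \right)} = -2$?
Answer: $-49777$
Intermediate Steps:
$h = 6 + \frac{i \sqrt{5}}{3}$ ($h = 6 + \frac{\sqrt{-38 + 18}}{6} = 6 + \frac{\sqrt{-20}}{6} = 6 + \frac{2 i \sqrt{5}}{6} = 6 + \frac{i \sqrt{5}}{3} \approx 6.0 + 0.74536 i$)
$B{\left(D \right)} = 0$ ($B{\left(D \right)} = 8 \cdot 0 \sqrt{D} = 8 \cdot 0 = 0$)
$t{\left(R \right)} = \frac{R}{3 \left(6 + \frac{i \sqrt{5}}{3}\right)}$ ($t{\left(R \right)} = \frac{R \frac{1}{6 + \frac{i \sqrt{5}}{3}}}{3} = \frac{R}{3 \left(6 + \frac{i \sqrt{5}}{3}\right)}$)
$-49777 + t{\left(B{\left(2 \right)} \right)} = -49777 + \left(\frac{18}{329} \cdot 0 - \frac{1}{329} i 0 \sqrt{5}\right) = -49777 + \left(0 + 0\right) = -49777 + 0 = -49777$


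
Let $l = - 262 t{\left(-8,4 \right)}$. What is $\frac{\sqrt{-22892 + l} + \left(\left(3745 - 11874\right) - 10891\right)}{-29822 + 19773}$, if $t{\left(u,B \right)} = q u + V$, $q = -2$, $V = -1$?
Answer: $\frac{19020}{10049} - \frac{i \sqrt{26822}}{10049} \approx 1.8927 - 0.016298 i$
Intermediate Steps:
$t{\left(u,B \right)} = -1 - 2 u$ ($t{\left(u,B \right)} = - 2 u - 1 = -1 - 2 u$)
$l = -3930$ ($l = - 262 \left(-1 - -16\right) = - 262 \left(-1 + 16\right) = \left(-262\right) 15 = -3930$)
$\frac{\sqrt{-22892 + l} + \left(\left(3745 - 11874\right) - 10891\right)}{-29822 + 19773} = \frac{\sqrt{-22892 - 3930} + \left(\left(3745 - 11874\right) - 10891\right)}{-29822 + 19773} = \frac{\sqrt{-26822} - 19020}{-10049} = \left(i \sqrt{26822} - 19020\right) \left(- \frac{1}{10049}\right) = \left(-19020 + i \sqrt{26822}\right) \left(- \frac{1}{10049}\right) = \frac{19020}{10049} - \frac{i \sqrt{26822}}{10049}$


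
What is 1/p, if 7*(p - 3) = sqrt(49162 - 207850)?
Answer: 49/53043 - 28*I*sqrt(1102)/53043 ≈ 0.00092378 - 0.017523*I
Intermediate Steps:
p = 3 + 12*I*sqrt(1102)/7 (p = 3 + sqrt(49162 - 207850)/7 = 3 + sqrt(-158688)/7 = 3 + (12*I*sqrt(1102))/7 = 3 + 12*I*sqrt(1102)/7 ≈ 3.0 + 56.908*I)
1/p = 1/(3 + 12*I*sqrt(1102)/7)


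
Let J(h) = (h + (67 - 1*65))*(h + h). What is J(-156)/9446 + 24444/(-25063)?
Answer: 486664500/118372549 ≈ 4.1113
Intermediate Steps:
J(h) = 2*h*(2 + h) (J(h) = (h + (67 - 65))*(2*h) = (h + 2)*(2*h) = (2 + h)*(2*h) = 2*h*(2 + h))
J(-156)/9446 + 24444/(-25063) = (2*(-156)*(2 - 156))/9446 + 24444/(-25063) = (2*(-156)*(-154))*(1/9446) + 24444*(-1/25063) = 48048*(1/9446) - 24444/25063 = 24024/4723 - 24444/25063 = 486664500/118372549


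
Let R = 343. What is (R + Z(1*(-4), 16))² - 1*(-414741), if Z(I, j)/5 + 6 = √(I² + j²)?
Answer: 519510 + 12520*√17 ≈ 5.7113e+5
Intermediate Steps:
Z(I, j) = -30 + 5*√(I² + j²)
(R + Z(1*(-4), 16))² - 1*(-414741) = (343 + (-30 + 5*√((1*(-4))² + 16²)))² - 1*(-414741) = (343 + (-30 + 5*√((-4)² + 256)))² + 414741 = (343 + (-30 + 5*√(16 + 256)))² + 414741 = (343 + (-30 + 5*√272))² + 414741 = (343 + (-30 + 5*(4*√17)))² + 414741 = (343 + (-30 + 20*√17))² + 414741 = (313 + 20*√17)² + 414741 = 414741 + (313 + 20*√17)²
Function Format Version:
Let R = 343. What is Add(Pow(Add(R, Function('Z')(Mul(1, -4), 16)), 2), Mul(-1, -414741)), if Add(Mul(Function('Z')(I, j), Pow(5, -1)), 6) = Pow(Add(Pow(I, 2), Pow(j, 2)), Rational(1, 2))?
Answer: Add(519510, Mul(12520, Pow(17, Rational(1, 2)))) ≈ 5.7113e+5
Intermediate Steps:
Function('Z')(I, j) = Add(-30, Mul(5, Pow(Add(Pow(I, 2), Pow(j, 2)), Rational(1, 2))))
Add(Pow(Add(R, Function('Z')(Mul(1, -4), 16)), 2), Mul(-1, -414741)) = Add(Pow(Add(343, Add(-30, Mul(5, Pow(Add(Pow(Mul(1, -4), 2), Pow(16, 2)), Rational(1, 2))))), 2), Mul(-1, -414741)) = Add(Pow(Add(343, Add(-30, Mul(5, Pow(Add(Pow(-4, 2), 256), Rational(1, 2))))), 2), 414741) = Add(Pow(Add(343, Add(-30, Mul(5, Pow(Add(16, 256), Rational(1, 2))))), 2), 414741) = Add(Pow(Add(343, Add(-30, Mul(5, Pow(272, Rational(1, 2))))), 2), 414741) = Add(Pow(Add(343, Add(-30, Mul(5, Mul(4, Pow(17, Rational(1, 2)))))), 2), 414741) = Add(Pow(Add(343, Add(-30, Mul(20, Pow(17, Rational(1, 2))))), 2), 414741) = Add(Pow(Add(313, Mul(20, Pow(17, Rational(1, 2)))), 2), 414741) = Add(414741, Pow(Add(313, Mul(20, Pow(17, Rational(1, 2)))), 2))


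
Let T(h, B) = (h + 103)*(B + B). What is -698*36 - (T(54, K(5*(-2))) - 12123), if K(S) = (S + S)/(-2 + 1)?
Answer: -19285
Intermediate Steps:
K(S) = -2*S (K(S) = (2*S)/(-1) = (2*S)*(-1) = -2*S)
T(h, B) = 2*B*(103 + h) (T(h, B) = (103 + h)*(2*B) = 2*B*(103 + h))
-698*36 - (T(54, K(5*(-2))) - 12123) = -698*36 - (2*(-10*(-2))*(103 + 54) - 12123) = -25128 - (2*(-2*(-10))*157 - 12123) = -25128 - (2*20*157 - 12123) = -25128 - (6280 - 12123) = -25128 - 1*(-5843) = -25128 + 5843 = -19285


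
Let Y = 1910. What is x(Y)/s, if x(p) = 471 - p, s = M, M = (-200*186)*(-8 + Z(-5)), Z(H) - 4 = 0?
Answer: -1439/148800 ≈ -0.0096707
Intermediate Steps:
Z(H) = 4 (Z(H) = 4 + 0 = 4)
M = 148800 (M = (-200*186)*(-8 + 4) = -37200*(-4) = 148800)
s = 148800
x(Y)/s = (471 - 1*1910)/148800 = (471 - 1910)*(1/148800) = -1439*1/148800 = -1439/148800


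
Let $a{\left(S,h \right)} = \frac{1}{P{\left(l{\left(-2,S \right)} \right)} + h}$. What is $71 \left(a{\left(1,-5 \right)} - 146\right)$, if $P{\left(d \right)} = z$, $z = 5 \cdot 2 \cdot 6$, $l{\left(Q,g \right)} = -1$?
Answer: $- \frac{570059}{55} \approx -10365.0$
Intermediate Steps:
$z = 60$ ($z = 10 \cdot 6 = 60$)
$P{\left(d \right)} = 60$
$a{\left(S,h \right)} = \frac{1}{60 + h}$
$71 \left(a{\left(1,-5 \right)} - 146\right) = 71 \left(\frac{1}{60 - 5} - 146\right) = 71 \left(\frac{1}{55} - 146\right) = 71 \left(- \frac{8029}{55}\right) = - \frac{570059}{55}$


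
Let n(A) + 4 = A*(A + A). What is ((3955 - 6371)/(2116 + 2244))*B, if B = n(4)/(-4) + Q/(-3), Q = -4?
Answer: 5134/1635 ≈ 3.1401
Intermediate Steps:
n(A) = -4 + 2*A² (n(A) = -4 + A*(A + A) = -4 + A*(2*A) = -4 + 2*A²)
B = -17/3 (B = (-4 + 2*4²)/(-4) - 4/(-3) = (-4 + 2*16)*(-¼) - 4*(-⅓) = (-4 + 32)*(-¼) + 4/3 = 28*(-¼) + 4/3 = -7 + 4/3 = -17/3 ≈ -5.6667)
((3955 - 6371)/(2116 + 2244))*B = ((3955 - 6371)/(2116 + 2244))*(-17/3) = -2416/4360*(-17/3) = -2416*1/4360*(-17/3) = -302/545*(-17/3) = 5134/1635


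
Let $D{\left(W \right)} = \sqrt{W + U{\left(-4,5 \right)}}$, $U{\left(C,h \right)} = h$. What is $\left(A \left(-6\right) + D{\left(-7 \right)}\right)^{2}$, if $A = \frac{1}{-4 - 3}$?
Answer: $- \frac{62}{49} + \frac{12 i \sqrt{2}}{7} \approx -1.2653 + 2.4244 i$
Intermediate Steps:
$A = - \frac{1}{7}$ ($A = \frac{1}{-7} = - \frac{1}{7} \approx -0.14286$)
$D{\left(W \right)} = \sqrt{5 + W}$ ($D{\left(W \right)} = \sqrt{W + 5} = \sqrt{5 + W}$)
$\left(A \left(-6\right) + D{\left(-7 \right)}\right)^{2} = \left(\left(- \frac{1}{7}\right) \left(-6\right) + \sqrt{5 - 7}\right)^{2} = \left(\frac{6}{7} + \sqrt{-2}\right)^{2} = \left(\frac{6}{7} + i \sqrt{2}\right)^{2}$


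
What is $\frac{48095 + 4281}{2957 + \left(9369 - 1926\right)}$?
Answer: $\frac{6547}{1300} \approx 5.0362$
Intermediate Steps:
$\frac{48095 + 4281}{2957 + \left(9369 - 1926\right)} = \frac{52376}{2957 + 7443} = \frac{52376}{10400} = 52376 \cdot \frac{1}{10400} = \frac{6547}{1300}$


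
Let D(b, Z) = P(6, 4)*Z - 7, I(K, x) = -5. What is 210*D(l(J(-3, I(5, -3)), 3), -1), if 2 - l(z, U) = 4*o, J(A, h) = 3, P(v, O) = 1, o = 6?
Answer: -1680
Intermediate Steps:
l(z, U) = -22 (l(z, U) = 2 - 4*6 = 2 - 1*24 = 2 - 24 = -22)
D(b, Z) = -7 + Z (D(b, Z) = 1*Z - 7 = Z - 7 = -7 + Z)
210*D(l(J(-3, I(5, -3)), 3), -1) = 210*(-7 - 1) = 210*(-8) = -1680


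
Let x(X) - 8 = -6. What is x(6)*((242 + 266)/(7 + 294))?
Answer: 1016/301 ≈ 3.3754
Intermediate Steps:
x(X) = 2 (x(X) = 8 - 6 = 2)
x(6)*((242 + 266)/(7 + 294)) = 2*((242 + 266)/(7 + 294)) = 2*(508/301) = 1016/301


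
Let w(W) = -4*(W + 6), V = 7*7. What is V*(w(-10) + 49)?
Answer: 3185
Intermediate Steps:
V = 49
w(W) = -24 - 4*W (w(W) = -4*(6 + W) = -24 - 4*W)
V*(w(-10) + 49) = 49*((-24 - 4*(-10)) + 49) = 49*((-24 + 40) + 49) = 49*(16 + 49) = 49*65 = 3185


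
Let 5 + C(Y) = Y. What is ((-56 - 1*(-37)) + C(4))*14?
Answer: -280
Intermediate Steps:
C(Y) = -5 + Y
((-56 - 1*(-37)) + C(4))*14 = ((-56 - 1*(-37)) + (-5 + 4))*14 = ((-56 + 37) - 1)*14 = (-19 - 1)*14 = -20*14 = -280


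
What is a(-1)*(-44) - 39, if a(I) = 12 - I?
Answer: -611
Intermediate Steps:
a(-1)*(-44) - 39 = (12 - 1*(-1))*(-44) - 39 = (12 + 1)*(-44) - 39 = 13*(-44) - 39 = -572 - 39 = -611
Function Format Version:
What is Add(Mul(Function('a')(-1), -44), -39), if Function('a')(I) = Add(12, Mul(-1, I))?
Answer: -611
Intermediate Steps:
Add(Mul(Function('a')(-1), -44), -39) = Add(Mul(Add(12, Mul(-1, -1)), -44), -39) = Add(Mul(Add(12, 1), -44), -39) = Add(Mul(13, -44), -39) = Add(-572, -39) = -611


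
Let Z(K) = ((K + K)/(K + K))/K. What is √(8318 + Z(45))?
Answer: 7*√38195/15 ≈ 91.203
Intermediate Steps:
Z(K) = 1/K (Z(K) = ((2*K)/((2*K)))/K = ((2*K)*(1/(2*K)))/K = 1/K)
√(8318 + Z(45)) = √(8318 + 1/45) = √(374311/45) = 7*√38195/15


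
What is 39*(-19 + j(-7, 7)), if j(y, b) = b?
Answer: -468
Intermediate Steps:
39*(-19 + j(-7, 7)) = 39*(-19 + 7) = 39*(-12) = -468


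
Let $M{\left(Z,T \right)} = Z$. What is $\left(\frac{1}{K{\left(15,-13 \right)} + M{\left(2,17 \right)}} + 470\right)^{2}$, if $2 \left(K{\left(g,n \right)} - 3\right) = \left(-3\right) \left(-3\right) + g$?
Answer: $\frac{63856081}{289} \approx 2.2096 \cdot 10^{5}$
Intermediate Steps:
$K{\left(g,n \right)} = \frac{15}{2} + \frac{g}{2}$ ($K{\left(g,n \right)} = 3 + \frac{\left(-3\right) \left(-3\right) + g}{2} = 3 + \frac{9 + g}{2} = 3 + \left(\frac{9}{2} + \frac{g}{2}\right) = \frac{15}{2} + \frac{g}{2}$)
$\left(\frac{1}{K{\left(15,-13 \right)} + M{\left(2,17 \right)}} + 470\right)^{2} = \left(\frac{1}{\left(\frac{15}{2} + \frac{1}{2} \cdot 15\right) + 2} + 470\right)^{2} = \left(\frac{1}{\left(\frac{15}{2} + \frac{15}{2}\right) + 2} + 470\right)^{2} = \left(\frac{1}{15 + 2} + 470\right)^{2} = \left(\frac{1}{17} + 470\right)^{2} = \left(\frac{7991}{17}\right)^{2} = \frac{63856081}{289}$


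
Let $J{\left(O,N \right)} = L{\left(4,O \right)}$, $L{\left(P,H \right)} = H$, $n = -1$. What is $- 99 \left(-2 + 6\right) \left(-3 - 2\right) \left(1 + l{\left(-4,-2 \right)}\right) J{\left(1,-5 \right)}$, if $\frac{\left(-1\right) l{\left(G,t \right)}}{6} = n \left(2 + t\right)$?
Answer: $1980$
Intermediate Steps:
$J{\left(O,N \right)} = O$
$l{\left(G,t \right)} = 12 + 6 t$ ($l{\left(G,t \right)} = - 6 \left(- (2 + t)\right) = - 6 \left(-2 - t\right) = 12 + 6 t$)
$- 99 \left(-2 + 6\right) \left(-3 - 2\right) \left(1 + l{\left(-4,-2 \right)}\right) J{\left(1,-5 \right)} = - 99 \left(-2 + 6\right) \left(-3 - 2\right) \left(1 + \left(12 + 6 \left(-2\right)\right)\right) 1 = - 99 \cdot 4 \left(- 5 \left(1 + \left(12 - 12\right)\right)\right) 1 = - 99 \cdot 4 \left(- 5 \left(1 + 0\right)\right) 1 = - 99 \cdot 4 \left(\left(-5\right) 1\right) 1 = - 99 \cdot 4 \left(-5\right) 1 = \left(-99\right) \left(-20\right) 1 = 1980 \cdot 1 = 1980$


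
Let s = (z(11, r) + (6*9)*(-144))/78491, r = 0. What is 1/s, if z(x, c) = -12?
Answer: -78491/7788 ≈ -10.078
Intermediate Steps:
s = -7788/78491 (s = (-12 + (6*9)*(-144))/78491 = (-12 + 54*(-144))*(1/78491) = (-12 - 7776)*(1/78491) = -7788*1/78491 = -7788/78491 ≈ -0.099222)
1/s = 1/(-7788/78491) = -78491/7788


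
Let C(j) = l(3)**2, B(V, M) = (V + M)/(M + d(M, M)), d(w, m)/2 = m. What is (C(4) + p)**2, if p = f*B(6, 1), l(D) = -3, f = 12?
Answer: 1369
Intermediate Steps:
d(w, m) = 2*m
B(V, M) = (M + V)/(3*M) (B(V, M) = (V + M)/(M + 2*M) = (M + V)/((3*M)) = (M + V)*(1/(3*M)) = (M + V)/(3*M))
p = 28 (p = 12*((1/3)*(1 + 6)/1) = 12*((1/3)*1*7) = 12*(7/3) = 28)
C(j) = 9 (C(j) = (-3)**2 = 9)
(C(4) + p)**2 = (9 + 28)**2 = 37**2 = 1369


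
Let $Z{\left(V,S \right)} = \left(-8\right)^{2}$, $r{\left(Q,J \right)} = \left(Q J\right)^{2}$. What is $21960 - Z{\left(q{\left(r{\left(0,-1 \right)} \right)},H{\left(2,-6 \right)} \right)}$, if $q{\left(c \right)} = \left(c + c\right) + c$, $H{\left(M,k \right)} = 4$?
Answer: $21896$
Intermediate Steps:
$r{\left(Q,J \right)} = J^{2} Q^{2}$ ($r{\left(Q,J \right)} = \left(J Q\right)^{2} = J^{2} Q^{2}$)
$q{\left(c \right)} = 3 c$ ($q{\left(c \right)} = 2 c + c = 3 c$)
$Z{\left(V,S \right)} = 64$
$21960 - Z{\left(q{\left(r{\left(0,-1 \right)} \right)},H{\left(2,-6 \right)} \right)} = 21960 - 64 = 21896$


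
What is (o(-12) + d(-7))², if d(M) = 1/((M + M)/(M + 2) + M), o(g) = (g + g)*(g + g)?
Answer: 146192281/441 ≈ 3.3150e+5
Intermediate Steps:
o(g) = 4*g² (o(g) = (2*g)*(2*g) = 4*g²)
d(M) = 1/(M + 2*M/(2 + M)) (d(M) = 1/((2*M)/(2 + M) + M) = 1/(2*M/(2 + M) + M) = 1/(M + 2*M/(2 + M)))
(o(-12) + d(-7))² = (4*(-12)² + (2 - 7)/((-7)*(4 - 7)))² = (4*144 - ⅐*(-5)/(-3))² = (576 - ⅐*(-⅓)*(-5))² = (576 - 5/21)² = (12091/21)² = 146192281/441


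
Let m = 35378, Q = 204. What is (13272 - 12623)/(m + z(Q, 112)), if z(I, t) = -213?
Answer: 649/35165 ≈ 0.018456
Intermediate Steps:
(13272 - 12623)/(m + z(Q, 112)) = (13272 - 12623)/(35378 - 213) = 649/35165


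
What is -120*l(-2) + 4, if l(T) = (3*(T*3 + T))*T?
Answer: -5756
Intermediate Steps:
l(T) = 12*T² (l(T) = (3*(3*T + T))*T = (3*(4*T))*T = (12*T)*T = 12*T²)
-120*l(-2) + 4 = -1440*(-2)² + 4 = -1440*4 + 4 = -120*48 + 4 = -5760 + 4 = -5756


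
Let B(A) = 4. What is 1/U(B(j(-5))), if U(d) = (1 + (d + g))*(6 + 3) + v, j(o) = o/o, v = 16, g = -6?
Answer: ⅐ ≈ 0.14286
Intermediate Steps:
j(o) = 1
U(d) = -29 + 9*d (U(d) = (1 + (d - 6))*(6 + 3) + 16 = (1 + (-6 + d))*9 + 16 = (-5 + d)*9 + 16 = (-45 + 9*d) + 16 = -29 + 9*d)
1/U(B(j(-5))) = 1/(-29 + 9*4) = 1/(-29 + 36) = 1/7 = ⅐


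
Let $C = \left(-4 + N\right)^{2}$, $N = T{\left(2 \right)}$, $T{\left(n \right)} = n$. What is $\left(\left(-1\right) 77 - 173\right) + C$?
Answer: $-246$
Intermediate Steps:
$N = 2$
$C = 4$ ($C = \left(-4 + 2\right)^{2} = \left(-2\right)^{2} = 4$)
$\left(\left(-1\right) 77 - 173\right) + C = \left(\left(-1\right) 77 - 173\right) + 4 = \left(-77 - 173\right) + 4 = -250 + 4 = -246$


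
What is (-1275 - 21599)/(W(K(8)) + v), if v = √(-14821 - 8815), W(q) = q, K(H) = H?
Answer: -45748/5925 + 11437*I*√5909/5925 ≈ -7.7212 + 148.38*I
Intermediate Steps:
v = 2*I*√5909 (v = √(-23636) = 2*I*√5909 ≈ 153.74*I)
(-1275 - 21599)/(W(K(8)) + v) = (-1275 - 21599)/(8 + 2*I*√5909) = -22874/(8 + 2*I*√5909)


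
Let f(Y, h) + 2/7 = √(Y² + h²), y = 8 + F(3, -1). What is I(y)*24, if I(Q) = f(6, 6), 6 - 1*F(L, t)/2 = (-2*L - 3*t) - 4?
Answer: -48/7 + 144*√2 ≈ 196.79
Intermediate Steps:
F(L, t) = 20 + 4*L + 6*t (F(L, t) = 12 - 2*((-2*L - 3*t) - 4) = 12 - 2*((-3*t - 2*L) - 4) = 12 - 2*(-4 - 3*t - 2*L) = 12 + (8 + 4*L + 6*t) = 20 + 4*L + 6*t)
y = 34 (y = 8 + (20 + 4*3 + 6*(-1)) = 8 + (20 + 12 - 6) = 8 + 26 = 34)
f(Y, h) = -2/7 + √(Y² + h²)
I(Q) = -2/7 + 6*√2 (I(Q) = -2/7 + √(6² + 6²) = -2/7 + √(36 + 36) = -2/7 + √72 = -2/7 + 6*√2)
I(y)*24 = (-2/7 + 6*√2)*24 = -48/7 + 144*√2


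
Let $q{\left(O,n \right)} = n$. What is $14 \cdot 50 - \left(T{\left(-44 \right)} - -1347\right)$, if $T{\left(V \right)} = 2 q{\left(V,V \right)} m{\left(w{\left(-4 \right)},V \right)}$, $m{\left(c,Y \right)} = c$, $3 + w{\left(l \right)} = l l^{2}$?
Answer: $-6543$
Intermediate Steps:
$w{\left(l \right)} = -3 + l^{3}$ ($w{\left(l \right)} = -3 + l l^{2} = -3 + l^{3}$)
$T{\left(V \right)} = - 134 V$ ($T{\left(V \right)} = 2 V \left(-3 + \left(-4\right)^{3}\right) = 2 V \left(-3 - 64\right) = 2 V \left(-67\right) = - 134 V$)
$14 \cdot 50 - \left(T{\left(-44 \right)} - -1347\right) = 14 \cdot 50 - \left(\left(-134\right) \left(-44\right) - -1347\right) = 700 - \left(5896 + 1347\right) = 700 - 7243 = -6543$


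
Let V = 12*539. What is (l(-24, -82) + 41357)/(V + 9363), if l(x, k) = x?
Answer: 41333/15831 ≈ 2.6109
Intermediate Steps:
V = 6468
(l(-24, -82) + 41357)/(V + 9363) = (-24 + 41357)/(6468 + 9363) = 41333/15831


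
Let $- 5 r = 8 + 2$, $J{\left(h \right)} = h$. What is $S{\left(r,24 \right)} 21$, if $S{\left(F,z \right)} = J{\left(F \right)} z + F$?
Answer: $-1050$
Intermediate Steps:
$r = -2$ ($r = - \frac{8 + 2}{5} = \left(- \frac{1}{5}\right) 10 = -2$)
$S{\left(F,z \right)} = F + F z$ ($S{\left(F,z \right)} = F z + F = F + F z$)
$S{\left(r,24 \right)} 21 = - 2 \left(1 + 24\right) 21 = \left(-2\right) 25 \cdot 21 = \left(-50\right) 21 = -1050$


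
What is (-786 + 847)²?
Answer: 3721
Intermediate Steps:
(-786 + 847)² = 61² = 3721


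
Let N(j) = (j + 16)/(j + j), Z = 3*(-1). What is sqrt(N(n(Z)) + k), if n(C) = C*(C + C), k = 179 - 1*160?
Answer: sqrt(718)/6 ≈ 4.4659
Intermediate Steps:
k = 19 (k = 179 - 160 = 19)
Z = -3
n(C) = 2*C**2 (n(C) = C*(2*C) = 2*C**2)
N(j) = (16 + j)/(2*j) (N(j) = (16 + j)/((2*j)) = (16 + j)*(1/(2*j)) = (16 + j)/(2*j))
sqrt(N(n(Z)) + k) = sqrt((16 + 2*(-3)**2)/(2*((2*(-3)**2))) + 19) = sqrt((16 + 2*9)/(2*((2*9))) + 19) = sqrt((1/2)*(16 + 18)/18 + 19) = sqrt((1/2)*(1/18)*34 + 19) = sqrt(17/18 + 19) = sqrt(359/18) = sqrt(718)/6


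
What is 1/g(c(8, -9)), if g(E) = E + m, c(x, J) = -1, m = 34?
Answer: 1/33 ≈ 0.030303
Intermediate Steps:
g(E) = 34 + E (g(E) = E + 34 = 34 + E)
1/g(c(8, -9)) = 1/(34 - 1) = 1/33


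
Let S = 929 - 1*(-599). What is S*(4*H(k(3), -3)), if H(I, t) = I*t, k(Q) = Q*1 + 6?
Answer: -165024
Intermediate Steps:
S = 1528 (S = 929 + 599 = 1528)
k(Q) = 6 + Q (k(Q) = Q + 6 = 6 + Q)
S*(4*H(k(3), -3)) = 1528*(4*((6 + 3)*(-3))) = 1528*(4*(9*(-3))) = 1528*(4*(-27)) = 1528*(-108) = -165024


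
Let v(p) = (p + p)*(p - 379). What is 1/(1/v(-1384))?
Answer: 4879984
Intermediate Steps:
v(p) = 2*p*(-379 + p) (v(p) = (2*p)*(-379 + p) = 2*p*(-379 + p))
1/(1/v(-1384)) = 1/(1/(2*(-1384)*(-379 - 1384))) = 1/(1/(2*(-1384)*(-1763))) = 1/(1/4879984) = 4879984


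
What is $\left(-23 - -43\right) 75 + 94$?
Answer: $1594$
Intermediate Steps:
$\left(-23 - -43\right) 75 + 94 = \left(-23 + 43\right) 75 + 94 = 20 \cdot 75 + 94 = 1500 + 94 = 1594$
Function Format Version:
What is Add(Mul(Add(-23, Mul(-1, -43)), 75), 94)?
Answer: 1594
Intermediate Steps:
Add(Mul(Add(-23, Mul(-1, -43)), 75), 94) = Add(Mul(Add(-23, 43), 75), 94) = Add(Mul(20, 75), 94) = Add(1500, 94) = 1594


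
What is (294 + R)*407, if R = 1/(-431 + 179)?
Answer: 30153409/252 ≈ 1.1966e+5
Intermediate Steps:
R = -1/252 (R = 1/(-252) = -1/252 ≈ -0.0039683)
(294 + R)*407 = (294 - 1/252)*407 = (74087/252)*407 = 30153409/252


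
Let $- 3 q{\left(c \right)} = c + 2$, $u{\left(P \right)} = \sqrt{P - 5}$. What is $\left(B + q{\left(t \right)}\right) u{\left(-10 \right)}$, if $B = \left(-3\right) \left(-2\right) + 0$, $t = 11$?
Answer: $\frac{5 i \sqrt{15}}{3} \approx 6.455 i$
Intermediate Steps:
$u{\left(P \right)} = \sqrt{-5 + P}$
$B = 6$ ($B = 6 + 0 = 6$)
$q{\left(c \right)} = - \frac{2}{3} - \frac{c}{3}$ ($q{\left(c \right)} = - \frac{c + 2}{3} = - \frac{2 + c}{3} = - \frac{2}{3} - \frac{c}{3}$)
$\left(B + q{\left(t \right)}\right) u{\left(-10 \right)} = \left(6 - \frac{13}{3}\right) \sqrt{-5 - 10} = \left(6 - \frac{13}{3}\right) \sqrt{-15} = \left(6 - \frac{13}{3}\right) i \sqrt{15} = \frac{5 i \sqrt{15}}{3}$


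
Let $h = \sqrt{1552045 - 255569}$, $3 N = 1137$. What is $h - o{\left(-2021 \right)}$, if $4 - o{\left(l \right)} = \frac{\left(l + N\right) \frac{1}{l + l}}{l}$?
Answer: $- \frac{16338585}{4084441} + 2 \sqrt{324119} \approx 1134.6$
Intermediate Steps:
$N = 379$ ($N = \frac{1}{3} \cdot 1137 = 379$)
$h = 2 \sqrt{324119}$ ($h = \sqrt{1296476} = 2 \sqrt{324119} \approx 1138.6$)
$o{\left(l \right)} = 4 - \frac{379 + l}{2 l^{2}}$ ($o{\left(l \right)} = 4 - \frac{\left(l + 379\right) \frac{1}{l + l}}{l} = 4 - \frac{\left(379 + l\right) \frac{1}{2 l}}{l} = 4 - \frac{\frac{1}{2} \frac{1}{l} \left(379 + l\right)}{l} = 4 - \frac{379 + l}{2 l^{2}}$)
$h - o{\left(-2021 \right)} = 2 \sqrt{324119} - \frac{-379 - -2021 + 8 \left(-2021\right)^{2}}{2 \cdot 4084441} = 2 \sqrt{324119} - \frac{1}{2} \cdot \frac{1}{4084441} \left(-379 + 2021 + 8 \cdot 4084441\right) = 2 \sqrt{324119} - \frac{1}{2} \cdot \frac{1}{4084441} \left(-379 + 2021 + 32675528\right) = 2 \sqrt{324119} - \frac{1}{2} \cdot \frac{1}{4084441} \cdot 32677170 = 2 \sqrt{324119} - \frac{16338585}{4084441} = - \frac{16338585}{4084441} + 2 \sqrt{324119}$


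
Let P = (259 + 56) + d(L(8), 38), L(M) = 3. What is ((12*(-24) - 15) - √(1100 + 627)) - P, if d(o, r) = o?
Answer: -621 - √1727 ≈ -662.56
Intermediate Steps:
P = 318 (P = (259 + 56) + 3 = 315 + 3 = 318)
((12*(-24) - 15) - √(1100 + 627)) - P = ((12*(-24) - 15) - √(1100 + 627)) - 1*318 = ((-288 - 15) - √1727) - 318 = (-303 - √1727) - 318 = -621 - √1727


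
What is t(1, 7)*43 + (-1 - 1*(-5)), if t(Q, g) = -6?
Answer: -254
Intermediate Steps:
t(1, 7)*43 + (-1 - 1*(-5)) = -6*43 + (-1 - 1*(-5)) = -258 + (-1 + 5) = -258 + 4 = -254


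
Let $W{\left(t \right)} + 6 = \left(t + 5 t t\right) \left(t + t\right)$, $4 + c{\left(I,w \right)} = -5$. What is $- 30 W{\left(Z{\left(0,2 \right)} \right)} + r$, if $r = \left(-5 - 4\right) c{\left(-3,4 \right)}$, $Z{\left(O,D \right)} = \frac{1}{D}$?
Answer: $\frac{417}{2} \approx 208.5$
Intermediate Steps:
$c{\left(I,w \right)} = -9$ ($c{\left(I,w \right)} = -4 - 5 = -9$)
$r = 81$ ($r = \left(-5 - 4\right) \left(-9\right) = \left(-9\right) \left(-9\right) = 81$)
$W{\left(t \right)} = -6 + 2 t \left(t + 5 t^{2}\right)$ ($W{\left(t \right)} = -6 + \left(t + 5 t t\right) \left(t + t\right) = -6 + \left(t + 5 t^{2}\right) 2 t = -6 + 2 t \left(t + 5 t^{2}\right)$)
$- 30 W{\left(Z{\left(0,2 \right)} \right)} + r = - 30 \left(-6 + 2 \left(\frac{1}{2}\right)^{2} + 10 \left(\frac{1}{2}\right)^{3}\right) + 81 = - 30 \left(-6 + \frac{2}{4} + \frac{10}{8}\right) + 81 = - 30 \left(-6 + 2 \cdot \frac{1}{4} + 10 \cdot \frac{1}{8}\right) + 81 = - 30 \left(-6 + \frac{1}{2} + \frac{5}{4}\right) + 81 = \left(-30\right) \left(- \frac{17}{4}\right) + 81 = \frac{255}{2} + 81 = \frac{417}{2}$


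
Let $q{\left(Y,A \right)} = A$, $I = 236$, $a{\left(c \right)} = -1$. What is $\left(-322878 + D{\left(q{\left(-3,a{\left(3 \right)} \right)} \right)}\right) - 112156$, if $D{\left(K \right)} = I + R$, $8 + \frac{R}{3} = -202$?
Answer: $-435428$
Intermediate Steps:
$R = -630$ ($R = -24 + 3 \left(-202\right) = -24 - 606 = -630$)
$D{\left(K \right)} = -394$ ($D{\left(K \right)} = 236 - 630 = -394$)
$\left(-322878 + D{\left(q{\left(-3,a{\left(3 \right)} \right)} \right)}\right) - 112156 = \left(-322878 - 394\right) - 112156 = -323272 - 112156 = -435428$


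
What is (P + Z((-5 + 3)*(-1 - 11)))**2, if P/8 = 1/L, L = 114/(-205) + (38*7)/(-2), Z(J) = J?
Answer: 429622567936/749609641 ≈ 573.13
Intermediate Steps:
L = -27379/205 (L = 114*(-1/205) + 266*(-1/2) = -114/205 - 133 = -27379/205 ≈ -133.56)
P = -1640/27379 (P = 8/(-27379/205) = 8*(-205/27379) = -1640/27379 ≈ -0.059900)
(P + Z((-5 + 3)*(-1 - 11)))**2 = (-1640/27379 + (-5 + 3)*(-1 - 11))**2 = (-1640/27379 - 2*(-12))**2 = (-1640/27379 + 24)**2 = (655456/27379)**2 = 429622567936/749609641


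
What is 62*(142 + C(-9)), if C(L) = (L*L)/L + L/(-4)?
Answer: 16771/2 ≈ 8385.5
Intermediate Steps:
C(L) = 3*L/4 (C(L) = L²/L + L*(-¼) = L - L/4 = 3*L/4)
62*(142 + C(-9)) = 62*(142 + (¾)*(-9)) = 62*(142 - 27/4) = 62*(541/4) = 16771/2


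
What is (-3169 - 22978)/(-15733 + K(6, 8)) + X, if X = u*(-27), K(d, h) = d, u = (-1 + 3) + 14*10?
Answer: -60271171/15727 ≈ -3832.3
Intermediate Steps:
u = 142 (u = 2 + 140 = 142)
X = -3834 (X = 142*(-27) = -3834)
(-3169 - 22978)/(-15733 + K(6, 8)) + X = (-3169 - 22978)/(-15733 + 6) - 3834 = -26147/(-15727) - 3834 = -26147*(-1/15727) - 3834 = 26147/15727 - 3834 = -60271171/15727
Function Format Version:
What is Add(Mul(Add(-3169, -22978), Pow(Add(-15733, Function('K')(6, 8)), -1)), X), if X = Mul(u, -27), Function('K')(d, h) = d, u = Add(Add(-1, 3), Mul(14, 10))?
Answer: Rational(-60271171, 15727) ≈ -3832.3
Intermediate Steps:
u = 142 (u = Add(2, 140) = 142)
X = -3834 (X = Mul(142, -27) = -3834)
Add(Mul(Add(-3169, -22978), Pow(Add(-15733, Function('K')(6, 8)), -1)), X) = Add(Mul(Add(-3169, -22978), Pow(Add(-15733, 6), -1)), -3834) = Add(Mul(-26147, Pow(-15727, -1)), -3834) = Add(Mul(-26147, Rational(-1, 15727)), -3834) = Add(Rational(26147, 15727), -3834) = Rational(-60271171, 15727)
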